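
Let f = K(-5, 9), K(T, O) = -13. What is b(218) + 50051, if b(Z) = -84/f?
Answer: 650747/13 ≈ 50057.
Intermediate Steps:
f = -13
b(Z) = 84/13 (b(Z) = -84/(-13) = -84*(-1/13) = 84/13)
b(218) + 50051 = 84/13 + 50051 = 650747/13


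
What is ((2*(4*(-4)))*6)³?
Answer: -7077888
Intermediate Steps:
((2*(4*(-4)))*6)³ = ((2*(-16))*6)³ = (-32*6)³ = (-192)³ = -7077888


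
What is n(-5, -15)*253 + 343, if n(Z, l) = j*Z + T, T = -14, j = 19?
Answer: -27234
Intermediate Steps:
n(Z, l) = -14 + 19*Z (n(Z, l) = 19*Z - 14 = -14 + 19*Z)
n(-5, -15)*253 + 343 = (-14 + 19*(-5))*253 + 343 = (-14 - 95)*253 + 343 = -109*253 + 343 = -27577 + 343 = -27234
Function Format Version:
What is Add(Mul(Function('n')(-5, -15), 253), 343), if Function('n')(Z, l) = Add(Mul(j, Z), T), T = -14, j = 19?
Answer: -27234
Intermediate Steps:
Function('n')(Z, l) = Add(-14, Mul(19, Z)) (Function('n')(Z, l) = Add(Mul(19, Z), -14) = Add(-14, Mul(19, Z)))
Add(Mul(Function('n')(-5, -15), 253), 343) = Add(Mul(Add(-14, Mul(19, -5)), 253), 343) = Add(Mul(Add(-14, -95), 253), 343) = Add(Mul(-109, 253), 343) = Add(-27577, 343) = -27234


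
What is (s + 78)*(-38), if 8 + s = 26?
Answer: -3648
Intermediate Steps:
s = 18 (s = -8 + 26 = 18)
(s + 78)*(-38) = (18 + 78)*(-38) = 96*(-38) = -3648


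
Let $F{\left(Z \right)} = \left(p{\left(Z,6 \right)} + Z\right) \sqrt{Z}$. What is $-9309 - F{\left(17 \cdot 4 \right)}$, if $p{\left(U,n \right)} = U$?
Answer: $-9309 - 272 \sqrt{17} \approx -10430.0$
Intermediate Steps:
$F{\left(Z \right)} = 2 Z^{\frac{3}{2}}$ ($F{\left(Z \right)} = \left(Z + Z\right) \sqrt{Z} = 2 Z \sqrt{Z} = 2 Z^{\frac{3}{2}}$)
$-9309 - F{\left(17 \cdot 4 \right)} = -9309 - 2 \left(17 \cdot 4\right)^{\frac{3}{2}} = -9309 - 2 \cdot 68^{\frac{3}{2}} = -9309 - 2 \cdot 136 \sqrt{17} = -9309 - 272 \sqrt{17}$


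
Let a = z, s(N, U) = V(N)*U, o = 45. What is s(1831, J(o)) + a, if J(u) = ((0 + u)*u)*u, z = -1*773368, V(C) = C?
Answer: 166076507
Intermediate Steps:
z = -773368
J(u) = u³ (J(u) = (u*u)*u = u²*u = u³)
s(N, U) = N*U
a = -773368
s(1831, J(o)) + a = 1831*45³ - 773368 = 1831*91125 - 773368 = 166849875 - 773368 = 166076507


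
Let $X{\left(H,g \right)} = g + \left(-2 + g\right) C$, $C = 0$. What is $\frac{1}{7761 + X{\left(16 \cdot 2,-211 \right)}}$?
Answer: $\frac{1}{7550} \approx 0.00013245$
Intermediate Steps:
$X{\left(H,g \right)} = g$ ($X{\left(H,g \right)} = g + \left(-2 + g\right) 0 = g + 0 = g$)
$\frac{1}{7761 + X{\left(16 \cdot 2,-211 \right)}} = \frac{1}{7761 - 211} = \frac{1}{7550}$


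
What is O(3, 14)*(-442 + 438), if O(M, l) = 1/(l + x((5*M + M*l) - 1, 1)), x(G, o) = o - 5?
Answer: -⅖ ≈ -0.40000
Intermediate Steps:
x(G, o) = -5 + o
O(M, l) = 1/(-4 + l) (O(M, l) = 1/(l + (-5 + 1)) = 1/(l - 4) = 1/(-4 + l))
O(3, 14)*(-442 + 438) = (-442 + 438)/(-4 + 14) = -4/10 = (⅒)*(-4) = -⅖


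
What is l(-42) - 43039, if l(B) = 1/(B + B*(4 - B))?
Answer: -84958987/1974 ≈ -43039.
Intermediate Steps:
l(-42) - 43039 = -1/(-42*(-5 - 42)) - 43039 = -1*(-1/42)/(-47) - 43039 = -1*(-1/42)*(-1/47) - 43039 = -1/1974 - 43039 = -84958987/1974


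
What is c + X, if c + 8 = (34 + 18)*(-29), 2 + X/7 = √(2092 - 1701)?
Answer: -1530 + 7*√391 ≈ -1391.6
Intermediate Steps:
X = -14 + 7*√391 (X = -14 + 7*√(2092 - 1701) = -14 + 7*√391 ≈ 124.42)
c = -1516 (c = -8 + (34 + 18)*(-29) = -8 + 52*(-29) = -8 - 1508 = -1516)
c + X = -1516 + (-14 + 7*√391) = -1530 + 7*√391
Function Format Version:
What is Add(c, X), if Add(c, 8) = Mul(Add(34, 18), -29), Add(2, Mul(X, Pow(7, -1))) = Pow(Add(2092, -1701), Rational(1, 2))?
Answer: Add(-1530, Mul(7, Pow(391, Rational(1, 2)))) ≈ -1391.6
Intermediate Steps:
X = Add(-14, Mul(7, Pow(391, Rational(1, 2)))) (X = Add(-14, Mul(7, Pow(Add(2092, -1701), Rational(1, 2)))) = Add(-14, Mul(7, Pow(391, Rational(1, 2)))) ≈ 124.42)
c = -1516 (c = Add(-8, Mul(Add(34, 18), -29)) = Add(-8, Mul(52, -29)) = Add(-8, -1508) = -1516)
Add(c, X) = Add(-1516, Add(-14, Mul(7, Pow(391, Rational(1, 2))))) = Add(-1530, Mul(7, Pow(391, Rational(1, 2))))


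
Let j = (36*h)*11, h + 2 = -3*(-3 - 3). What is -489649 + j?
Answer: -483313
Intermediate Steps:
h = 16 (h = -2 - 3*(-3 - 3) = -2 - 3*(-6) = -2 + 18 = 16)
j = 6336 (j = (36*16)*11 = 576*11 = 6336)
-489649 + j = -489649 + 6336 = -483313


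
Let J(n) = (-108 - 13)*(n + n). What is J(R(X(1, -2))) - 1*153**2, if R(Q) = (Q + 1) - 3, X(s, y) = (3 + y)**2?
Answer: -23167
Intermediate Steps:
R(Q) = -2 + Q (R(Q) = (1 + Q) - 3 = -2 + Q)
J(n) = -242*n
J(R(X(1, -2))) - 1*153**2 = -242*(-2 + (3 - 2)**2) - 1*153**2 = -242*(-2 + 1**2) - 1*23409 = -242*(-2 + 1) - 23409 = -242*(-1) - 23409 = 242 - 23409 = -23167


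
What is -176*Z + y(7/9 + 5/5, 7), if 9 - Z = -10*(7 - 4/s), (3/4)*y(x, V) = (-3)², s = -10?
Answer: -14596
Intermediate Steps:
y(x, V) = 12 (y(x, V) = (4/3)*(-3)² = (4/3)*9 = 12)
Z = 83 (Z = 9 - (-10)*(7 - 4/(-10)) = 9 - (-10)*(7 - 4*(-⅒)) = 9 - (-10)*(7 + ⅖) = 9 - (-10)*37/5 = 9 - 1*(-74) = 9 + 74 = 83)
-176*Z + y(7/9 + 5/5, 7) = -176*83 + 12 = -14608 + 12 = -14596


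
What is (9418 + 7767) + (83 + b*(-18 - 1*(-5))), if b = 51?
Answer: 16605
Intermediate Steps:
(9418 + 7767) + (83 + b*(-18 - 1*(-5))) = (9418 + 7767) + (83 + 51*(-18 - 1*(-5))) = 17185 + (83 + 51*(-18 + 5)) = 17185 + (83 + 51*(-13)) = 17185 + (83 - 663) = 17185 - 580 = 16605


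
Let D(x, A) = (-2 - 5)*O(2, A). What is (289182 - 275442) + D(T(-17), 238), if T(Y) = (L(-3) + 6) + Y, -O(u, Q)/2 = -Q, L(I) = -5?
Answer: 10408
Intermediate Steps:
O(u, Q) = 2*Q (O(u, Q) = -(-2)*Q = 2*Q)
T(Y) = 1 + Y (T(Y) = (-5 + 6) + Y = 1 + Y)
D(x, A) = -14*A (D(x, A) = (-2 - 5)*(2*A) = -14*A)
(289182 - 275442) + D(T(-17), 238) = (289182 - 275442) - 14*238 = 13740 - 3332 = 10408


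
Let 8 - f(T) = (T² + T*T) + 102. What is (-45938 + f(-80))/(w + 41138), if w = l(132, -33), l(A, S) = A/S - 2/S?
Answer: -121341/84839 ≈ -1.4303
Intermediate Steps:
f(T) = -94 - 2*T² (f(T) = 8 - ((T² + T*T) + 102) = 8 - ((T² + T²) + 102) = 8 - (2*T² + 102) = 8 - (102 + 2*T²) = 8 + (-102 - 2*T²) = -94 - 2*T²)
l(A, S) = -2/S + A/S
w = -130/33 (w = (-2 + 132)/(-33) = -1/33*130 = -130/33 ≈ -3.9394)
(-45938 + f(-80))/(w + 41138) = (-45938 + (-94 - 2*(-80)²))/(-130/33 + 41138) = (-45938 + (-94 - 2*6400))/(1357424/33) = (-45938 + (-94 - 12800))*(33/1357424) = (-45938 - 12894)*(33/1357424) = -58832*33/1357424 = -121341/84839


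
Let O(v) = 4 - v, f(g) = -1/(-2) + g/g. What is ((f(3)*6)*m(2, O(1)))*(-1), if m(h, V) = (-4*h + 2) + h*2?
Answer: 18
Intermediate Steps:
f(g) = 3/2 (f(g) = -1*(-1/2) + 1 = 1/2 + 1 = 3/2)
m(h, V) = 2 - 2*h (m(h, V) = (2 - 4*h) + 2*h = 2 - 2*h)
((f(3)*6)*m(2, O(1)))*(-1) = (((3/2)*6)*(2 - 2*2))*(-1) = (9*(2 - 4))*(-1) = (9*(-2))*(-1) = -18*(-1) = 18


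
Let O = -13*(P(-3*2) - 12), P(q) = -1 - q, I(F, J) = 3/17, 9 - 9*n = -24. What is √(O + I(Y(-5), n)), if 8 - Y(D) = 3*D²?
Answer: 5*√1054/17 ≈ 9.5486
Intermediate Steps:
n = 11/3 (n = 1 - ⅑*(-24) = 1 + 8/3 = 11/3 ≈ 3.6667)
Y(D) = 8 - 3*D²
I(F, J) = 3/17 (I(F, J) = 3*(1/17) = 3/17)
O = 91 (O = -13*((-1 - (-3)*2) - 12) = -13*((-1 - 1*(-6)) - 12) = -13*((-1 + 6) - 12) = -13*(5 - 12) = -13*(-7) = 91)
√(O + I(Y(-5), n)) = √(91 + 3/17) = √(1550/17) = 5*√1054/17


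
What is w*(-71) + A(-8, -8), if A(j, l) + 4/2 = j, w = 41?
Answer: -2921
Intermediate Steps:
A(j, l) = -2 + j
w*(-71) + A(-8, -8) = 41*(-71) + (-2 - 8) = -2911 - 10 = -2921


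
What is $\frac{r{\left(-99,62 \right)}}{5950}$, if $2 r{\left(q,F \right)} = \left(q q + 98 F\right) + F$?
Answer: $\frac{2277}{1700} \approx 1.3394$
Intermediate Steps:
$r{\left(q,F \right)} = \frac{q^{2}}{2} + \frac{99 F}{2}$ ($r{\left(q,F \right)} = \frac{\left(q q + 98 F\right) + F}{2} = \frac{\left(q^{2} + 98 F\right) + F}{2} = \frac{q^{2} + 99 F}{2} = \frac{q^{2}}{2} + \frac{99 F}{2}$)
$\frac{r{\left(-99,62 \right)}}{5950} = \frac{\frac{\left(-99\right)^{2}}{2} + \frac{99}{2} \cdot 62}{5950} = \left(\frac{1}{2} \cdot 9801 + 3069\right) \frac{1}{5950} = \left(\frac{9801}{2} + 3069\right) \frac{1}{5950} = \frac{15939}{2} \cdot \frac{1}{5950} = \frac{2277}{1700}$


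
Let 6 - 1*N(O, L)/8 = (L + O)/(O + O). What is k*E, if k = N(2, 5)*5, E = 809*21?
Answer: 2888130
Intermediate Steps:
N(O, L) = 48 - 4*(L + O)/O (N(O, L) = 48 - 8*(L + O)/(O + O) = 48 - 8*(L + O)/(2*O) = 48 - 8*(L + O)*1/(2*O) = 48 - 4*(L + O)/O)
E = 16989
k = 170 (k = (44 - 4*5/2)*5 = (44 - 4*5*½)*5 = (44 - 10)*5 = 34*5 = 170)
k*E = 170*16989 = 2888130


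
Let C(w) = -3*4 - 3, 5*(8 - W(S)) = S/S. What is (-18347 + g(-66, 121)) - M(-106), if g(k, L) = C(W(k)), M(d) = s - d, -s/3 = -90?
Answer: -18738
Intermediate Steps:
s = 270 (s = -3*(-90) = 270)
W(S) = 39/5 (W(S) = 8 - S/(5*S) = 8 - 1/5*1 = 8 - 1/5 = 39/5)
C(w) = -15 (C(w) = -12 - 3 = -15)
M(d) = 270 - d
g(k, L) = -15
(-18347 + g(-66, 121)) - M(-106) = (-18347 - 15) - (270 - 1*(-106)) = -18362 - (270 + 106) = -18362 - 1*376 = -18362 - 376 = -18738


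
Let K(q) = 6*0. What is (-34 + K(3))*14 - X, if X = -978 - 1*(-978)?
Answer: -476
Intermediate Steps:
K(q) = 0
X = 0 (X = -978 + 978 = 0)
(-34 + K(3))*14 - X = (-34 + 0)*14 - 1*0 = -34*14 + 0 = -476 + 0 = -476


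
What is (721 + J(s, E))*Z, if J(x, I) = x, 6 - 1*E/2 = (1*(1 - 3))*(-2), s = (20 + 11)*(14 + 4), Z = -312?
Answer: -399048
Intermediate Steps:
s = 558 (s = 31*18 = 558)
E = 4 (E = 12 - 2*1*(1 - 3)*(-2) = 12 - 2*1*(-2)*(-2) = 12 - (-4)*(-2) = 12 - 2*4 = 12 - 8 = 4)
(721 + J(s, E))*Z = (721 + 558)*(-312) = 1279*(-312) = -399048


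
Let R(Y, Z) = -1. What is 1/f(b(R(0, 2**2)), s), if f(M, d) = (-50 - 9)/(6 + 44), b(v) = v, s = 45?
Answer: -50/59 ≈ -0.84746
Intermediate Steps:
f(M, d) = -59/50
1/f(b(R(0, 2**2)), s) = 1/(-59/50) = -50/59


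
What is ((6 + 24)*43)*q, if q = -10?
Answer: -12900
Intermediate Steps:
((6 + 24)*43)*q = ((6 + 24)*43)*(-10) = (30*43)*(-10) = 1290*(-10) = -12900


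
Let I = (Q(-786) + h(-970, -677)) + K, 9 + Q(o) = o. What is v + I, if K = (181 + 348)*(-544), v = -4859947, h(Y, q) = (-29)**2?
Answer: -5147677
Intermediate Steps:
h(Y, q) = 841
Q(o) = -9 + o
K = -287776 (K = 529*(-544) = -287776)
I = -287730 (I = ((-9 - 786) + 841) - 287776 = (-795 + 841) - 287776 = 46 - 287776 = -287730)
v + I = -4859947 - 287730 = -5147677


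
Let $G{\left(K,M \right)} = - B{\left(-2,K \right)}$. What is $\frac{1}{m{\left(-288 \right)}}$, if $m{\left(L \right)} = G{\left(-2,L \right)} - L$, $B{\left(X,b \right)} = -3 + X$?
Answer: $\frac{1}{293} \approx 0.003413$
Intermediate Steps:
$G{\left(K,M \right)} = 5$ ($G{\left(K,M \right)} = - (-3 - 2) = \left(-1\right) \left(-5\right) = 5$)
$m{\left(L \right)} = 5 - L$
$\frac{1}{m{\left(-288 \right)}} = \frac{1}{5 - -288} = \frac{1}{5 + 288} = \frac{1}{293}$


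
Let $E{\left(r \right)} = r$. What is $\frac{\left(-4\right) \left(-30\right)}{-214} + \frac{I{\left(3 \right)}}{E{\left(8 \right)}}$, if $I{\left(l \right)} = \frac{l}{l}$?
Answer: $- \frac{373}{856} \approx -0.43575$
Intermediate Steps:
$I{\left(l \right)} = 1$
$\frac{\left(-4\right) \left(-30\right)}{-214} + \frac{I{\left(3 \right)}}{E{\left(8 \right)}} = \frac{\left(-4\right) \left(-30\right)}{-214} + 1 \cdot \frac{1}{8} = 120 \left(- \frac{1}{214}\right) + 1 \cdot \frac{1}{8} = - \frac{60}{107} + \frac{1}{8} = - \frac{373}{856}$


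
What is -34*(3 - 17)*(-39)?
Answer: -18564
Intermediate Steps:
-34*(3 - 17)*(-39) = -34*(-14)*(-39) = 476*(-39) = -18564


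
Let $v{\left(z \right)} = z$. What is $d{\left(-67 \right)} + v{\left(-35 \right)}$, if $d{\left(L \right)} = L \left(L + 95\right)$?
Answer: $-1911$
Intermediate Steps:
$d{\left(L \right)} = L \left(95 + L\right)$
$d{\left(-67 \right)} + v{\left(-35 \right)} = - 67 \left(95 - 67\right) - 35 = \left(-67\right) 28 - 35 = -1876 - 35 = -1911$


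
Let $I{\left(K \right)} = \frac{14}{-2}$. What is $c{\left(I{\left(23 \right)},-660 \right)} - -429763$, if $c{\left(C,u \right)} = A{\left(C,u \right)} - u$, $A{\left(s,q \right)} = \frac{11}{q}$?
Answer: $\frac{25825379}{60} \approx 4.3042 \cdot 10^{5}$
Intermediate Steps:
$I{\left(K \right)} = -7$ ($I{\left(K \right)} = 14 \left(- \frac{1}{2}\right) = -7$)
$c{\left(C,u \right)} = - u + \frac{11}{u}$ ($c{\left(C,u \right)} = \frac{11}{u} - u = - u + \frac{11}{u}$)
$c{\left(I{\left(23 \right)},-660 \right)} - -429763 = \left(\left(-1\right) \left(-660\right) + \frac{11}{-660}\right) - -429763 = \left(660 + 11 \left(- \frac{1}{660}\right)\right) + 429763 = \left(660 - \frac{1}{60}\right) + 429763 = \frac{39599}{60} + 429763 = \frac{25825379}{60}$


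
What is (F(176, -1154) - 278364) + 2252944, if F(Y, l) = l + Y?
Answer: 1973602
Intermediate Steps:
F(Y, l) = Y + l
(F(176, -1154) - 278364) + 2252944 = ((176 - 1154) - 278364) + 2252944 = (-978 - 278364) + 2252944 = -279342 + 2252944 = 1973602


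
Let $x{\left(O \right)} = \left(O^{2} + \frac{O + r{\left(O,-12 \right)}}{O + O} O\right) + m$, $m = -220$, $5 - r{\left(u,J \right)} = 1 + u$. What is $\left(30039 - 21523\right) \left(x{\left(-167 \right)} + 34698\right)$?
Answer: $531134404$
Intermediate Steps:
$r{\left(u,J \right)} = 4 - u$ ($r{\left(u,J \right)} = 5 - \left(1 + u\right) = 4 - u$)
$x{\left(O \right)} = -218 + O^{2}$ ($x{\left(O \right)} = \left(O^{2} + \frac{O - \left(-4 + O\right)}{O + O} O\right) - 220 = \left(O^{2} + \frac{4}{2 O} O\right) - 220 = \left(O^{2} + 4 \frac{1}{2 O} O\right) - 220 = \left(O^{2} + \frac{2}{O} O\right) - 220 = \left(O^{2} + 2\right) - 220 = \left(2 + O^{2}\right) - 220 = -218 + O^{2}$)
$\left(30039 - 21523\right) \left(x{\left(-167 \right)} + 34698\right) = \left(30039 - 21523\right) \left(\left(-218 + \left(-167\right)^{2}\right) + 34698\right) = 8516 \left(\left(-218 + 27889\right) + 34698\right) = 8516 \left(27671 + 34698\right) = 8516 \cdot 62369 = 531134404$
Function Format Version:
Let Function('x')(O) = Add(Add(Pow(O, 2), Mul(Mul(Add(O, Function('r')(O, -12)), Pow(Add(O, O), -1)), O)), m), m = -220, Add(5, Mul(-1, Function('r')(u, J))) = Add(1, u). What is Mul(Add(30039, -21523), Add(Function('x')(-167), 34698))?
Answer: 531134404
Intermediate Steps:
Function('r')(u, J) = Add(4, Mul(-1, u)) (Function('r')(u, J) = Add(5, Mul(-1, Add(1, u))) = Add(5, Add(-1, Mul(-1, u))) = Add(4, Mul(-1, u)))
Function('x')(O) = Add(-218, Pow(O, 2)) (Function('x')(O) = Add(Add(Pow(O, 2), Mul(Mul(Add(O, Add(4, Mul(-1, O))), Pow(Add(O, O), -1)), O)), -220) = Add(Add(Pow(O, 2), Mul(Mul(4, Pow(Mul(2, O), -1)), O)), -220) = Add(Add(Pow(O, 2), Mul(Mul(4, Mul(Rational(1, 2), Pow(O, -1))), O)), -220) = Add(Add(Pow(O, 2), Mul(Mul(2, Pow(O, -1)), O)), -220) = Add(Add(Pow(O, 2), 2), -220) = Add(Add(2, Pow(O, 2)), -220) = Add(-218, Pow(O, 2)))
Mul(Add(30039, -21523), Add(Function('x')(-167), 34698)) = Mul(Add(30039, -21523), Add(Add(-218, Pow(-167, 2)), 34698)) = Mul(8516, Add(Add(-218, 27889), 34698)) = Mul(8516, Add(27671, 34698)) = Mul(8516, 62369) = 531134404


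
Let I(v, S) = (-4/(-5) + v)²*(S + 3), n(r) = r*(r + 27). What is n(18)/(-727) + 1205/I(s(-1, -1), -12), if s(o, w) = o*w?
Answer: -22491365/529983 ≈ -42.438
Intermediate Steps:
n(r) = r*(27 + r)
I(v, S) = (⅘ + v)²*(3 + S) (I(v, S) = (-4*(-⅕) + v)²*(3 + S) = (⅘ + v)²*(3 + S))
n(18)/(-727) + 1205/I(s(-1, -1), -12) = (18*(27 + 18))/(-727) + 1205/(((4 + 5*(-1*(-1)))²*(3 - 12)/25)) = (18*45)*(-1/727) + 1205/(((1/25)*(4 + 5*1)²*(-9))) = 810*(-1/727) + 1205/(((1/25)*(4 + 5)²*(-9))) = -810/727 + 1205/(((1/25)*9²*(-9))) = -810/727 + 1205/(((1/25)*81*(-9))) = -810/727 + 1205/(-729/25) = -810/727 + 1205*(-25/729) = -810/727 - 30125/729 = -22491365/529983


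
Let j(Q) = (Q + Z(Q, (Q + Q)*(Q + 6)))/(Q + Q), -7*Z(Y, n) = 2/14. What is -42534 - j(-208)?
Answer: -867023249/20384 ≈ -42535.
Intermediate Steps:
Z(Y, n) = -1/49 (Z(Y, n) = -2/(7*14) = -⅐*⅐ = -1/49)
j(Q) = (-1/49 + Q)/(2*Q) (j(Q) = (Q - 1/49)/(Q + Q) = (-1/49 + Q)/((2*Q)) = (-1/49 + Q)*(1/(2*Q)) = (-1/49 + Q)/(2*Q))
-42534 - j(-208) = -42534 - (-1 + 49*(-208))/(98*(-208)) = -42534 - (-1)*(-1 - 10192)/(98*208) = -42534 - (-1)*(-10193)/(98*208) = -42534 - 1*10193/20384 = -42534 - 10193/20384 = -867023249/20384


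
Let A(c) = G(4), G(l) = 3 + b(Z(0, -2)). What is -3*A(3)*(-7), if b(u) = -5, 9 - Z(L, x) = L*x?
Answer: -42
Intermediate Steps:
Z(L, x) = 9 - L*x
G(l) = -2 (G(l) = 3 - 5 = -2)
A(c) = -2
-3*A(3)*(-7) = -3*(-2)*(-7) = 6*(-7) = -42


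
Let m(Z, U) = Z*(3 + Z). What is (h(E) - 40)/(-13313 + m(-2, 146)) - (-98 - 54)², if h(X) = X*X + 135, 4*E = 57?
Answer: -4922080929/213040 ≈ -23104.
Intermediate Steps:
E = 57/4 (E = (¼)*57 = 57/4 ≈ 14.250)
h(X) = 135 + X² (h(X) = X² + 135 = 135 + X²)
(h(E) - 40)/(-13313 + m(-2, 146)) - (-98 - 54)² = ((135 + (57/4)²) - 40)/(-13313 - 2*(3 - 2)) - (-98 - 54)² = ((135 + 3249/16) - 40)/(-13313 - 2*1) - 1*(-152)² = (5409/16 - 40)/(-13313 - 2) - 1*23104 = (4769/16)/(-13315) - 23104 = (4769/16)*(-1/13315) - 23104 = -4769/213040 - 23104 = -4922080929/213040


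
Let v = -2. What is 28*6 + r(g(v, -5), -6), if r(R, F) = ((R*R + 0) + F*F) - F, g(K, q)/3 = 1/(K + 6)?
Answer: 3369/16 ≈ 210.56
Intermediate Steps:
g(K, q) = 3/(6 + K) (g(K, q) = 3/(K + 6) = 3/(6 + K))
r(R, F) = F² + R² - F (r(R, F) = ((R² + 0) + F²) - F = (R² + F²) - F = (F² + R²) - F = F² + R² - F)
28*6 + r(g(v, -5), -6) = 28*6 + ((-6)² + (3/(6 - 2))² - 1*(-6)) = 168 + (36 + (3/4)² + 6) = 168 + (36 + (3*(¼))² + 6) = 168 + (36 + (¾)² + 6) = 168 + (36 + 9/16 + 6) = 168 + 681/16 = 3369/16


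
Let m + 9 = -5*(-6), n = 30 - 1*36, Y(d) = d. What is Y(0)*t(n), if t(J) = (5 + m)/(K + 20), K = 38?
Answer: 0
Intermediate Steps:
n = -6 (n = 30 - 36 = -6)
m = 21 (m = -9 - 5*(-6) = -9 + 30 = 21)
t(J) = 13/29 (t(J) = (5 + 21)/(38 + 20) = 26/58 = 26*(1/58) = 13/29)
Y(0)*t(n) = 0*(13/29) = 0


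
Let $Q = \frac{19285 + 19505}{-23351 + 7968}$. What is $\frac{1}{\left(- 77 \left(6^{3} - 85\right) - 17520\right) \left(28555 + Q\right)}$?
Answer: $- \frac{15383}{12125623149425} \approx -1.2686 \cdot 10^{-9}$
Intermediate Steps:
$Q = - \frac{38790}{15383}$ ($Q = \frac{38790}{-15383} = 38790 \left(- \frac{1}{15383}\right) = - \frac{38790}{15383} \approx -2.5216$)
$\frac{1}{\left(- 77 \left(6^{3} - 85\right) - 17520\right) \left(28555 + Q\right)} = \frac{1}{\left(- 77 \left(6^{3} - 85\right) - 17520\right) \left(28555 - \frac{38790}{15383}\right)} = \frac{1}{\left(- 77 \left(216 - 85\right) - 17520\right) \frac{439222775}{15383}} = \frac{1}{\left(\left(-77\right) 131 - 17520\right) \frac{439222775}{15383}} = \frac{1}{\left(-10087 - 17520\right) \frac{439222775}{15383}} = \frac{1}{\left(-27607\right) \frac{439222775}{15383}} = \frac{1}{- \frac{12125623149425}{15383}} = - \frac{15383}{12125623149425}$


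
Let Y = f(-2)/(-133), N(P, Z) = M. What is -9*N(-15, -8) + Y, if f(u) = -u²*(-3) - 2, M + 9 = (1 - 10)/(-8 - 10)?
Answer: 20329/266 ≈ 76.425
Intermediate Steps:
M = -17/2 (M = -9 + (1 - 10)/(-8 - 10) = -9 - 9/(-18) = -9 - 9*(-1/18) = -9 + ½ = -17/2 ≈ -8.5000)
N(P, Z) = -17/2
f(u) = -2 + 3*u² (f(u) = 3*u² - 2 = -2 + 3*u²)
Y = -10/133 (Y = (-2 + 3*(-2)²)/(-133) = (-2 + 3*4)*(-1/133) = (-2 + 12)*(-1/133) = 10*(-1/133) = -10/133 ≈ -0.075188)
-9*N(-15, -8) + Y = -9*(-17/2) - 10/133 = 153/2 - 10/133 = 20329/266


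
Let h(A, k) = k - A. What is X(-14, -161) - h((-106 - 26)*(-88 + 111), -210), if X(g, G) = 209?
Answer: -2617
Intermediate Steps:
X(-14, -161) - h((-106 - 26)*(-88 + 111), -210) = 209 - (-210 - (-106 - 26)*(-88 + 111)) = 209 - (-210 - (-132)*23) = 209 - (-210 - 1*(-3036)) = 209 - (-210 + 3036) = 209 - 1*2826 = 209 - 2826 = -2617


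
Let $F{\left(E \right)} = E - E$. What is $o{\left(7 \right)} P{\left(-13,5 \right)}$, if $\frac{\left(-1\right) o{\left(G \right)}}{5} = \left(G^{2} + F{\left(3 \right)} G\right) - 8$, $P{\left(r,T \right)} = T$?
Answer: $-1025$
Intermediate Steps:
$F{\left(E \right)} = 0$
$o{\left(G \right)} = 40 - 5 G^{2}$ ($o{\left(G \right)} = - 5 \left(\left(G^{2} + 0 G\right) - 8\right) = - 5 \left(\left(G^{2} + 0\right) - 8\right) = - 5 \left(G^{2} - 8\right) = - 5 \left(-8 + G^{2}\right) = 40 - 5 G^{2}$)
$o{\left(7 \right)} P{\left(-13,5 \right)} = \left(40 - 5 \cdot 7^{2}\right) 5 = \left(40 - 245\right) 5 = \left(-205\right) 5 = -1025$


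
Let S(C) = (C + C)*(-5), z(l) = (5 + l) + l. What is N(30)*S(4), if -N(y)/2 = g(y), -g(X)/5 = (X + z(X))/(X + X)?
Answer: -1900/3 ≈ -633.33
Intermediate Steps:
z(l) = 5 + 2*l
g(X) = -5*(5 + 3*X)/(2*X) (g(X) = -5*(X + (5 + 2*X))/(X + X) = -5*(5 + 3*X)/(2*X))
N(y) = -5*(-5 - 3*y)/y
S(C) = -10*C (S(C) = (2*C)*(-5) = -10*C)
N(30)*S(4) = (15 + 25/30)*(-10*4) = (15 + 25*(1/30))*(-40) = (15 + ⅚)*(-40) = (95/6)*(-40) = -1900/3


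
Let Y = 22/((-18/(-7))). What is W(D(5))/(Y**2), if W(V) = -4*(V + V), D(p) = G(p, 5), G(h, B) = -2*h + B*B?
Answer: -9720/5929 ≈ -1.6394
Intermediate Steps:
G(h, B) = B**2 - 2*h (G(h, B) = -2*h + B**2 = B**2 - 2*h)
D(p) = 25 - 2*p (D(p) = 5**2 - 2*p = 25 - 2*p)
W(V) = -8*V
Y = 77/9 (Y = 22/((-18*(-1/7))) = 22/(18/7) = 22*(7/18) = 77/9 ≈ 8.5556)
W(D(5))/(Y**2) = (-8*(25 - 2*5))/((77/9)**2) = (-8*(25 - 10))/(5929/81) = -8*15*(81/5929) = -120*81/5929 = -9720/5929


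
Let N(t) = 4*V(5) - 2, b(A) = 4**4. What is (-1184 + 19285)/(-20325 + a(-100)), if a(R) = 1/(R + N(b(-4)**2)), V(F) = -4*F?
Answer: -3294382/3699151 ≈ -0.89058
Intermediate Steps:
b(A) = 256
N(t) = -82 (N(t) = 4*(-4*5) - 2 = 4*(-20) - 2 = -80 - 2 = -82)
a(R) = 1/(-82 + R) (a(R) = 1/(R - 82) = 1/(-82 + R))
(-1184 + 19285)/(-20325 + a(-100)) = (-1184 + 19285)/(-20325 + 1/(-82 - 100)) = 18101/(-20325 + 1/(-182)) = 18101/(-20325 - 1/182) = 18101/(-3699151/182) = 18101*(-182/3699151) = -3294382/3699151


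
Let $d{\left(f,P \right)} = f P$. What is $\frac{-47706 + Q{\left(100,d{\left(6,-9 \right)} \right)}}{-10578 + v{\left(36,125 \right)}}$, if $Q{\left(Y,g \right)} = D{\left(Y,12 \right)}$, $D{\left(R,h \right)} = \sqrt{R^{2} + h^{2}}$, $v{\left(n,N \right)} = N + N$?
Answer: $\frac{23853}{5164} - \frac{\sqrt{634}}{2582} \approx 4.6093$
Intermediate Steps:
$d{\left(f,P \right)} = P f$
$v{\left(n,N \right)} = 2 N$
$Q{\left(Y,g \right)} = \sqrt{144 + Y^{2}}$ ($Q{\left(Y,g \right)} = \sqrt{Y^{2} + 12^{2}} = \sqrt{Y^{2} + 144} = \sqrt{144 + Y^{2}}$)
$\frac{-47706 + Q{\left(100,d{\left(6,-9 \right)} \right)}}{-10578 + v{\left(36,125 \right)}} = \frac{-47706 + \sqrt{144 + 100^{2}}}{-10578 + 2 \cdot 125} = \frac{-47706 + \sqrt{144 + 10000}}{-10578 + 250} = \frac{-47706 + \sqrt{10144}}{-10328} = \left(-47706 + 4 \sqrt{634}\right) \left(- \frac{1}{10328}\right) = \frac{23853}{5164} - \frac{\sqrt{634}}{2582}$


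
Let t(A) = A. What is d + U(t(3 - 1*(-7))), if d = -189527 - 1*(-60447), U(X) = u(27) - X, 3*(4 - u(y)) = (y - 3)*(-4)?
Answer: -129054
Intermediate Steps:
u(y) = 4*y/3 (u(y) = 4 - (y - 3)*(-4)/3 = 4 - (-3 + y)*(-4)/3 = 4 - (12 - 4*y)/3 = 4 + (-4 + 4*y/3) = 4*y/3)
U(X) = 36 - X (U(X) = (4/3)*27 - X = 36 - X)
d = -129080 (d = -189527 + 60447 = -129080)
d + U(t(3 - 1*(-7))) = -129080 + (36 - (3 - 1*(-7))) = -129080 + (36 - (3 + 7)) = -129080 + (36 - 1*10) = -129080 + (36 - 10) = -129080 + 26 = -129054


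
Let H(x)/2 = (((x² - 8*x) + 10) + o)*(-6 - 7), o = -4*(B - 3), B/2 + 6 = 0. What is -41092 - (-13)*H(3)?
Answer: -59682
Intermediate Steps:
B = -12 (B = -12 + 2*0 = -12 + 0 = -12)
o = 60 (o = -4*(-12 - 3) = -4*(-15) = 60)
H(x) = -1820 - 26*x² + 208*x (H(x) = 2*((((x² - 8*x) + 10) + 60)*(-6 - 7)) = 2*(((10 + x² - 8*x) + 60)*(-13)) = 2*((70 + x² - 8*x)*(-13)) = 2*(-910 - 13*x² + 104*x) = -1820 - 26*x² + 208*x)
-41092 - (-13)*H(3) = -41092 - (-13)*(-1820 - 26*3² + 208*3) = -41092 - (-13)*(-1820 - 26*9 + 624) = -41092 - (-13)*(-1820 - 234 + 624) = -41092 - (-13)*(-1430) = -41092 - 1*18590 = -41092 - 18590 = -59682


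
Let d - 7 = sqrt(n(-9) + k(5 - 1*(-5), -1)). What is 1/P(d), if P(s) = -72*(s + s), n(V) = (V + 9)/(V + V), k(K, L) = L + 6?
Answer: -7/6336 + sqrt(5)/6336 ≈ -0.00075188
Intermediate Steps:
k(K, L) = 6 + L
n(V) = (9 + V)/(2*V) (n(V) = (9 + V)/((2*V)) = (9 + V)*(1/(2*V)) = (9 + V)/(2*V))
d = 7 + sqrt(5) (d = 7 + sqrt((1/2)*(9 - 9)/(-9) + (6 - 1)) = 7 + sqrt((1/2)*(-1/9)*0 + 5) = 7 + sqrt(0 + 5) = 7 + sqrt(5) ≈ 9.2361)
P(s) = -144*s
1/P(d) = 1/(-144*(7 + sqrt(5))) = 1/(-1008 - 144*sqrt(5))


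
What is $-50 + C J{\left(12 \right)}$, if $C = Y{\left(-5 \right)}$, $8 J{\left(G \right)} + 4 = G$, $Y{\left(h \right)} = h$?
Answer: $-55$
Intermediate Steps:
$J{\left(G \right)} = - \frac{1}{2} + \frac{G}{8}$
$C = -5$
$-50 + C J{\left(12 \right)} = -50 - 5 \left(- \frac{1}{2} + \frac{1}{8} \cdot 12\right) = -50 - 5 \left(- \frac{1}{2} + \frac{3}{2}\right) = -50 - 5 = -55$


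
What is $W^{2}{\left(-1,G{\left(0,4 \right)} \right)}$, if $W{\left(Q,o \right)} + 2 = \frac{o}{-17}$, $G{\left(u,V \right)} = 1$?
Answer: $\frac{1225}{289} \approx 4.2388$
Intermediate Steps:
$W{\left(Q,o \right)} = -2 - \frac{o}{17}$ ($W{\left(Q,o \right)} = -2 + \frac{o}{-17} = -2 + o \left(- \frac{1}{17}\right) = -2 - \frac{o}{17}$)
$W^{2}{\left(-1,G{\left(0,4 \right)} \right)} = \left(-2 - \frac{1}{17}\right)^{2} = \left(- \frac{35}{17}\right)^{2} = \frac{1225}{289}$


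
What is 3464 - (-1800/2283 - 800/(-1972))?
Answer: 1299742872/375173 ≈ 3464.4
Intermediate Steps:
3464 - (-1800/2283 - 800/(-1972)) = 3464 - (-1800*1/2283 - 800*(-1/1972)) = 3464 - (-600/761 + 200/493) = 3464 - 1*(-143600/375173) = 3464 + 143600/375173 = 1299742872/375173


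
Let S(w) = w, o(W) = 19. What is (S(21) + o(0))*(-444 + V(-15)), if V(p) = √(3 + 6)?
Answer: -17640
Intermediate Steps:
V(p) = 3 (V(p) = √9 = 3)
(S(21) + o(0))*(-444 + V(-15)) = (21 + 19)*(-444 + 3) = 40*(-441) = -17640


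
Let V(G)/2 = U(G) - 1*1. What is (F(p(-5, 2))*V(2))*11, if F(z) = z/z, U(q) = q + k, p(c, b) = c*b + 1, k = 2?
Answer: 66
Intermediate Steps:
p(c, b) = 1 + b*c (p(c, b) = b*c + 1 = 1 + b*c)
U(q) = 2 + q (U(q) = q + 2 = 2 + q)
F(z) = 1
V(G) = 2 + 2*G (V(G) = 2*((2 + G) - 1*1) = 2*((2 + G) - 1) = 2*(1 + G) = 2 + 2*G)
(F(p(-5, 2))*V(2))*11 = (1*(2 + 2*2))*11 = (1*(2 + 4))*11 = (1*6)*11 = 6*11 = 66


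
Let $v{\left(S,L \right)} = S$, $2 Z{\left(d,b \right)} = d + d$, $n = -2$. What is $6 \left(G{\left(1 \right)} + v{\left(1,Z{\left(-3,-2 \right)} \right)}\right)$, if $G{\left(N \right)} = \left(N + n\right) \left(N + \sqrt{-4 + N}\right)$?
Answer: $- 6 i \sqrt{3} \approx - 10.392 i$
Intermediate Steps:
$Z{\left(d,b \right)} = d$ ($Z{\left(d,b \right)} = \frac{d + d}{2} = \frac{2 d}{2} = d$)
$G{\left(N \right)} = \left(-2 + N\right) \left(N + \sqrt{-4 + N}\right)$ ($G{\left(N \right)} = \left(N - 2\right) \left(N + \sqrt{-4 + N}\right) = \left(-2 + N\right) \left(N + \sqrt{-4 + N}\right)$)
$6 \left(G{\left(1 \right)} + v{\left(1,Z{\left(-3,-2 \right)} \right)}\right) = 6 \left(\left(1^{2} - 2 - 2 \sqrt{-4 + 1} + 1 \sqrt{-4 + 1}\right) + 1\right) = 6 \left(\left(1 - 2 - 2 \sqrt{-3} + 1 \sqrt{-3}\right) + 1\right) = 6 \left(\left(1 - 2 - 2 i \sqrt{3} + 1 i \sqrt{3}\right) + 1\right) = 6 \left(\left(1 - 2 - 2 i \sqrt{3} + i \sqrt{3}\right) + 1\right) = 6 \left(\left(-1 - i \sqrt{3}\right) + 1\right) = 6 \left(- i \sqrt{3}\right) = - 6 i \sqrt{3}$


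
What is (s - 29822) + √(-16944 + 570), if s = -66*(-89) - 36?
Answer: -23984 + I*√16374 ≈ -23984.0 + 127.96*I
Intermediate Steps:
s = 5838 (s = 5874 - 36 = 5838)
(s - 29822) + √(-16944 + 570) = (5838 - 29822) + √(-16944 + 570) = -23984 + √(-16374) = -23984 + I*√16374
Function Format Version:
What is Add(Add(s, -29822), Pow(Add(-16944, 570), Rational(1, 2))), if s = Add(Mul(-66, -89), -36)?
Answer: Add(-23984, Mul(I, Pow(16374, Rational(1, 2)))) ≈ Add(-23984., Mul(127.96, I))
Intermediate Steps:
s = 5838 (s = Add(5874, -36) = 5838)
Add(Add(s, -29822), Pow(Add(-16944, 570), Rational(1, 2))) = Add(Add(5838, -29822), Pow(Add(-16944, 570), Rational(1, 2))) = Add(-23984, Pow(-16374, Rational(1, 2))) = Add(-23984, Mul(I, Pow(16374, Rational(1, 2))))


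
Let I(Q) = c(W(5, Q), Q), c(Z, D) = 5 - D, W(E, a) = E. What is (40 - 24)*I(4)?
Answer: 16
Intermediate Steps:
I(Q) = 5 - Q
(40 - 24)*I(4) = (40 - 24)*(5 - 1*4) = 16*(5 - 4) = 16*1 = 16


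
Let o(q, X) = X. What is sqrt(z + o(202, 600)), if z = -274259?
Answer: I*sqrt(273659) ≈ 523.12*I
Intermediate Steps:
sqrt(z + o(202, 600)) = sqrt(-274259 + 600) = sqrt(-273659) = I*sqrt(273659)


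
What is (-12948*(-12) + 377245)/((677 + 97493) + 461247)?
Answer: 532621/559417 ≈ 0.95210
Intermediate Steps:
(-12948*(-12) + 377245)/((677 + 97493) + 461247) = (155376 + 377245)/(98170 + 461247) = 532621/559417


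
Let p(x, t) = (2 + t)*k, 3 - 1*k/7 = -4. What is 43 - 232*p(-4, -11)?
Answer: 102355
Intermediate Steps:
k = 49 (k = 21 - 7*(-4) = 21 + 28 = 49)
p(x, t) = 98 + 49*t (p(x, t) = (2 + t)*49 = 98 + 49*t)
43 - 232*p(-4, -11) = 43 - 232*(98 + 49*(-11)) = 43 - 232*(98 - 539) = 43 - 232*(-441) = 43 + 102312 = 102355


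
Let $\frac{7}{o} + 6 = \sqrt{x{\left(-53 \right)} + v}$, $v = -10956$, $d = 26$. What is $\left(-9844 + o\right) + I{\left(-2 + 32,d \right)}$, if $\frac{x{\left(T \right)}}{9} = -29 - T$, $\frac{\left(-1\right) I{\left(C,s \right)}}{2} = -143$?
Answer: $- \frac{17166175}{1796} - \frac{7 i \sqrt{2685}}{5388} \approx -9558.0 - 0.06732 i$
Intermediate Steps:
$I{\left(C,s \right)} = 286$ ($I{\left(C,s \right)} = \left(-2\right) \left(-143\right) = 286$)
$x{\left(T \right)} = -261 - 9 T$ ($x{\left(T \right)} = 9 \left(-29 - T\right) = -261 - 9 T$)
$o = \frac{7}{-6 + 2 i \sqrt{2685}}$ ($o = \frac{7}{-6 + \sqrt{\left(-261 - -477\right) - 10956}} = \frac{7}{-6 + \sqrt{\left(-261 + 477\right) - 10956}} = \frac{7}{-6 + \sqrt{216 - 10956}} = \frac{7}{-6 + \sqrt{-10740}} = \frac{7}{-6 + 2 i \sqrt{2685}} \approx -0.0038976 - 0.06732 i$)
$\left(-9844 + o\right) + I{\left(-2 + 32,d \right)} = \left(-9844 - \left(\frac{7}{1796} + \frac{7 i \sqrt{2685}}{5388}\right)\right) + 286 = \left(- \frac{17679831}{1796} - \frac{7 i \sqrt{2685}}{5388}\right) + 286 = - \frac{17166175}{1796} - \frac{7 i \sqrt{2685}}{5388}$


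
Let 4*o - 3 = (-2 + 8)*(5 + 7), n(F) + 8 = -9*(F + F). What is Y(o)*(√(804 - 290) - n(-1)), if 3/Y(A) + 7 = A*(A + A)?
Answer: -240/5569 + 24*√514/5569 ≈ 0.054609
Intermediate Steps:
n(F) = -8 - 18*F (n(F) = -8 - 9*(F + F) = -8 - 18*F)
o = 75/4 (o = ¾ + ((-2 + 8)*(5 + 7))/4 = ¾ + (6*12)/4 = ¾ + (¼)*72 = ¾ + 18 = 75/4 ≈ 18.750)
Y(A) = 3/(-7 + 2*A²) (Y(A) = 3/(-7 + A*(A + A)) = 3/(-7 + A*(2*A)) = 3/(-7 + 2*A²))
Y(o)*(√(804 - 290) - n(-1)) = (3/(-7 + 2*(75/4)²))*(√(804 - 290) - (-8 - 18*(-1))) = (3/(-7 + 2*(5625/16)))*(√514 - (-8 + 18)) = (3/(-7 + 5625/8))*(√514 - 1*10) = (3/(5569/8))*(√514 - 10) = (3*(8/5569))*(-10 + √514) = 24*(-10 + √514)/5569 = -240/5569 + 24*√514/5569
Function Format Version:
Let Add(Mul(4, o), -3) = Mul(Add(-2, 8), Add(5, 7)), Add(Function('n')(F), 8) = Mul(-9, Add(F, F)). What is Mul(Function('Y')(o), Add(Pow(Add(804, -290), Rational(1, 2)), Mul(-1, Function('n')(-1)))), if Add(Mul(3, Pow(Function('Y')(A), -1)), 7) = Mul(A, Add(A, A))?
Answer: Add(Rational(-240, 5569), Mul(Rational(24, 5569), Pow(514, Rational(1, 2)))) ≈ 0.054609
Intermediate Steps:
Function('n')(F) = Add(-8, Mul(-18, F)) (Function('n')(F) = Add(-8, Mul(-9, Add(F, F))) = Add(-8, Mul(-9, Mul(2, F))) = Add(-8, Mul(-18, F)))
o = Rational(75, 4) (o = Add(Rational(3, 4), Mul(Rational(1, 4), Mul(Add(-2, 8), Add(5, 7)))) = Add(Rational(3, 4), Mul(Rational(1, 4), Mul(6, 12))) = Add(Rational(3, 4), Mul(Rational(1, 4), 72)) = Add(Rational(3, 4), 18) = Rational(75, 4) ≈ 18.750)
Function('Y')(A) = Mul(3, Pow(Add(-7, Mul(2, Pow(A, 2))), -1)) (Function('Y')(A) = Mul(3, Pow(Add(-7, Mul(A, Add(A, A))), -1)) = Mul(3, Pow(Add(-7, Mul(A, Mul(2, A))), -1)) = Mul(3, Pow(Add(-7, Mul(2, Pow(A, 2))), -1)))
Mul(Function('Y')(o), Add(Pow(Add(804, -290), Rational(1, 2)), Mul(-1, Function('n')(-1)))) = Mul(Mul(3, Pow(Add(-7, Mul(2, Pow(Rational(75, 4), 2))), -1)), Add(Pow(Add(804, -290), Rational(1, 2)), Mul(-1, Add(-8, Mul(-18, -1))))) = Mul(Mul(3, Pow(Add(-7, Mul(2, Rational(5625, 16))), -1)), Add(Pow(514, Rational(1, 2)), Mul(-1, Add(-8, 18)))) = Mul(Mul(3, Pow(Add(-7, Rational(5625, 8)), -1)), Add(Pow(514, Rational(1, 2)), Mul(-1, 10))) = Mul(Mul(3, Pow(Rational(5569, 8), -1)), Add(Pow(514, Rational(1, 2)), -10)) = Mul(Mul(3, Rational(8, 5569)), Add(-10, Pow(514, Rational(1, 2)))) = Mul(Rational(24, 5569), Add(-10, Pow(514, Rational(1, 2)))) = Add(Rational(-240, 5569), Mul(Rational(24, 5569), Pow(514, Rational(1, 2))))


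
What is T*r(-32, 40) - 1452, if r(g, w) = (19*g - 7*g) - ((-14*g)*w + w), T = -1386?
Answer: 25423332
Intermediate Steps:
r(g, w) = -w + 12*g + 14*g*w (r(g, w) = 12*g - (-14*g*w + w) = 12*g - (w - 14*g*w) = 12*g + (-w + 14*g*w) = -w + 12*g + 14*g*w)
T*r(-32, 40) - 1452 = -1386*(-1*40 + 12*(-32) + 14*(-32)*40) - 1452 = -1386*(-40 - 384 - 17920) - 1452 = -1386*(-18344) - 1452 = 25424784 - 1452 = 25423332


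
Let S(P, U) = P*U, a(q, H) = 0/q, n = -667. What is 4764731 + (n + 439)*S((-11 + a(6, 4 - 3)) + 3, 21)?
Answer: 4803035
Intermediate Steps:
a(q, H) = 0
4764731 + (n + 439)*S((-11 + a(6, 4 - 3)) + 3, 21) = 4764731 + (-667 + 439)*(((-11 + 0) + 3)*21) = 4764731 - 228*(-11 + 3)*21 = 4764731 - (-1824)*21 = 4764731 - 228*(-168) = 4764731 + 38304 = 4803035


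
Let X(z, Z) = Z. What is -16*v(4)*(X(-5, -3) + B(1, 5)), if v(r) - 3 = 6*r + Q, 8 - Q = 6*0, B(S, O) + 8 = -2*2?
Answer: 8400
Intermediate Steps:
B(S, O) = -12 (B(S, O) = -8 - 2*2 = -8 - 4 = -12)
Q = 8 (Q = 8 - 6*0 = 8 - 1*0 = 8 + 0 = 8)
v(r) = 11 + 6*r (v(r) = 3 + (6*r + 8) = 3 + (8 + 6*r) = 11 + 6*r)
-16*v(4)*(X(-5, -3) + B(1, 5)) = -16*(11 + 6*4)*(-3 - 12) = -16*(11 + 24)*(-15) = -560*(-15) = -16*(-525) = 8400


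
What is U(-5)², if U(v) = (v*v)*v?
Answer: 15625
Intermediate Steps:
U(v) = v³ (U(v) = v²*v = v³)
U(-5)² = ((-5)³)² = (-125)² = 15625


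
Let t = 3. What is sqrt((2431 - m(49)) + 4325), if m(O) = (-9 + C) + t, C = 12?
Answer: 15*sqrt(30) ≈ 82.158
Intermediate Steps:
m(O) = 6 (m(O) = (-9 + 12) + 3 = 3 + 3 = 6)
sqrt((2431 - m(49)) + 4325) = sqrt((2431 - 1*6) + 4325) = sqrt((2431 - 6) + 4325) = sqrt(2425 + 4325) = sqrt(6750) = 15*sqrt(30)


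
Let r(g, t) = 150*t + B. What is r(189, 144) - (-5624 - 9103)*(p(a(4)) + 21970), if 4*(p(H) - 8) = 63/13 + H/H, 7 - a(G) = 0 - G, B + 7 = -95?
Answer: 4208269365/13 ≈ 3.2371e+8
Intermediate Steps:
B = -102 (B = -7 - 95 = -102)
a(G) = 7 + G (a(G) = 7 - (0 - G) = 7 - (-1)*G = 7 + G)
r(g, t) = -102 + 150*t (r(g, t) = 150*t - 102 = -102 + 150*t)
p(H) = 123/13 (p(H) = 8 + (63/13 + H/H)/4 = 8 + (63*(1/13) + 1)/4 = 8 + (63/13 + 1)/4 = 8 + (1/4)*(76/13) = 8 + 19/13 = 123/13)
r(189, 144) - (-5624 - 9103)*(p(a(4)) + 21970) = (-102 + 150*144) - (-5624 - 9103)*(123/13 + 21970) = (-102 + 21600) - (-14727)*285733/13 = 21498 - 1*(-4207989891/13) = 21498 + 4207989891/13 = 4208269365/13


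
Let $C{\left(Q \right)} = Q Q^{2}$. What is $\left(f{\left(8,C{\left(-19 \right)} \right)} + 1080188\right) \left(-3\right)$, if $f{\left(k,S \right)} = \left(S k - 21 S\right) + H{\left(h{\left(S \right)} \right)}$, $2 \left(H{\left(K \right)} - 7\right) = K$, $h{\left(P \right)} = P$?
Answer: $- \frac{6995595}{2} \approx -3.4978 \cdot 10^{6}$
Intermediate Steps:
$C{\left(Q \right)} = Q^{3}$
$H{\left(K \right)} = 7 + \frac{K}{2}$
$f{\left(k,S \right)} = 7 - \frac{41 S}{2} + S k$ ($f{\left(k,S \right)} = \left(S k - 21 S\right) + \left(7 + \frac{S}{2}\right) = \left(- 21 S + S k\right) + \left(7 + \frac{S}{2}\right) = 7 - \frac{41 S}{2} + S k$)
$\left(f{\left(8,C{\left(-19 \right)} \right)} + 1080188\right) \left(-3\right) = \left(\left(7 - \frac{41 \left(-19\right)^{3}}{2} + \left(-19\right)^{3} \cdot 8\right) + 1080188\right) \left(-3\right) = \left(\left(7 - - \frac{281219}{2} - 54872\right) + 1080188\right) \left(-3\right) = \left(\left(7 + \frac{281219}{2} - 54872\right) + 1080188\right) \left(-3\right) = \left(\frac{171489}{2} + 1080188\right) \left(-3\right) = \frac{2331865}{2} \left(-3\right) = - \frac{6995595}{2}$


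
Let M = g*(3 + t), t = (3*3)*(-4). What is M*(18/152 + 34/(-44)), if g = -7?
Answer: -11487/76 ≈ -151.14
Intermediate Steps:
t = -36 (t = 9*(-4) = -36)
M = 231 (M = -7*(3 - 36) = -7*(-33) = 231)
M*(18/152 + 34/(-44)) = 231*(18/152 + 34/(-44)) = 231*(18*(1/152) + 34*(-1/44)) = 231*(9/76 - 17/22) = 231*(-547/836) = -11487/76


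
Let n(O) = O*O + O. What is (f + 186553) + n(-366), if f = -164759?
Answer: 155384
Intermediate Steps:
n(O) = O + O² (n(O) = O² + O = O + O²)
(f + 186553) + n(-366) = (-164759 + 186553) - 366*(1 - 366) = 21794 - 366*(-365) = 21794 + 133590 = 155384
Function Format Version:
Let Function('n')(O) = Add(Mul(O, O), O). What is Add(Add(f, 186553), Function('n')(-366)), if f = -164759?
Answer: 155384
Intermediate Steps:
Function('n')(O) = Add(O, Pow(O, 2)) (Function('n')(O) = Add(Pow(O, 2), O) = Add(O, Pow(O, 2)))
Add(Add(f, 186553), Function('n')(-366)) = Add(Add(-164759, 186553), Mul(-366, Add(1, -366))) = Add(21794, Mul(-366, -365)) = Add(21794, 133590) = 155384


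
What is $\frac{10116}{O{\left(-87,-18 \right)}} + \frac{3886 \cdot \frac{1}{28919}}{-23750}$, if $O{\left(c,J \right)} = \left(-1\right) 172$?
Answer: $- \frac{868491876674}{14766764375} \approx -58.814$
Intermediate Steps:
$O{\left(c,J \right)} = -172$
$\frac{10116}{O{\left(-87,-18 \right)}} + \frac{3886 \cdot \frac{1}{28919}}{-23750} = \frac{10116}{-172} + \frac{3886 \cdot \frac{1}{28919}}{-23750} = 10116 \left(- \frac{1}{172}\right) + 3886 \cdot \frac{1}{28919} \left(- \frac{1}{23750}\right) = - \frac{2529}{43} + \frac{3886}{28919} \left(- \frac{1}{23750}\right) = - \frac{2529}{43} - \frac{1943}{343413125} = - \frac{868491876674}{14766764375}$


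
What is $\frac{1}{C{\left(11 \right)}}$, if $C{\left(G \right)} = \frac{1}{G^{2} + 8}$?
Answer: $129$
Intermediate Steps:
$C{\left(G \right)} = \frac{1}{8 + G^{2}}$
$\frac{1}{C{\left(11 \right)}} = \frac{1}{\frac{1}{8 + 11^{2}}} = \frac{1}{\frac{1}{8 + 121}} = \frac{1}{\frac{1}{129}} = 129$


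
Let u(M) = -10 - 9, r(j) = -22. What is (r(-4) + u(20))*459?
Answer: -18819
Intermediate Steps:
u(M) = -19
(r(-4) + u(20))*459 = (-22 - 19)*459 = -41*459 = -18819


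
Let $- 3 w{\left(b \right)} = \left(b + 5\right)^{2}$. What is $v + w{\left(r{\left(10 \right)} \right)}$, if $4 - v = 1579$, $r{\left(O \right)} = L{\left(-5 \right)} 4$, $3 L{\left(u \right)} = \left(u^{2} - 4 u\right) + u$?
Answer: $- \frac{73150}{27} \approx -2709.3$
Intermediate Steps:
$L{\left(u \right)} = - u + \frac{u^{2}}{3}$ ($L{\left(u \right)} = \frac{\left(u^{2} - 4 u\right) + u}{3} = \frac{u^{2} - 3 u}{3} = - u + \frac{u^{2}}{3}$)
$r{\left(O \right)} = \frac{160}{3}$ ($r{\left(O \right)} = \frac{1}{3} \left(-5\right) \left(-3 - 5\right) 4 = \frac{1}{3} \left(-5\right) \left(-8\right) 4 = \frac{40}{3} \cdot 4 = \frac{160}{3}$)
$w{\left(b \right)} = - \frac{\left(5 + b\right)^{2}}{3}$ ($w{\left(b \right)} = - \frac{\left(b + 5\right)^{2}}{3} = - \frac{\left(5 + b\right)^{2}}{3}$)
$v = -1575$ ($v = 4 - 1579 = -1575$)
$v + w{\left(r{\left(10 \right)} \right)} = -1575 - \frac{\left(5 + \frac{160}{3}\right)^{2}}{3} = -1575 - \frac{\left(\frac{175}{3}\right)^{2}}{3} = -1575 - \frac{30625}{27} = - \frac{73150}{27}$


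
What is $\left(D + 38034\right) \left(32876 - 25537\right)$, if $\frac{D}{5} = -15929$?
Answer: $-305383129$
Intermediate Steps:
$D = -79645$ ($D = 5 \left(-15929\right) = -79645$)
$\left(D + 38034\right) \left(32876 - 25537\right) = \left(-79645 + 38034\right) \left(32876 - 25537\right) = \left(-41611\right) 7339 = -305383129$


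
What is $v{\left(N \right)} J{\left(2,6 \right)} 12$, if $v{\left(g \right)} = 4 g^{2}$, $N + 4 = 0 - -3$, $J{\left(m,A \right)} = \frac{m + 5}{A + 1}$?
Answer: $48$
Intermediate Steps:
$J{\left(m,A \right)} = \frac{5 + m}{1 + A}$
$N = -1$ ($N = -4 + \left(0 - -3\right) = -4 + \left(0 + 3\right) = -4 + 3 = -1$)
$v{\left(N \right)} J{\left(2,6 \right)} 12 = 4 \left(-1\right)^{2} \frac{5 + 2}{1 + 6} \cdot 12 = 4 \cdot 1 \cdot \frac{1}{7} \cdot 7 \cdot 12 = 4 \cdot \frac{1}{7} \cdot 7 \cdot 12 = 4 \cdot 1 \cdot 12 = 4 \cdot 12 = 48$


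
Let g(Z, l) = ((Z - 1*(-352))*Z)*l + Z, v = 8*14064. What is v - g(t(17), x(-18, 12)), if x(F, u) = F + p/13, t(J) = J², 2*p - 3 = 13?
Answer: 43325173/13 ≈ 3.3327e+6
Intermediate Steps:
p = 8 (p = 3/2 + (½)*13 = 3/2 + 13/2 = 8)
x(F, u) = 8/13 + F (x(F, u) = F + 8/13 = 8/13 + F)
v = 112512
g(Z, l) = Z + Z*l*(352 + Z) (g(Z, l) = ((Z + 352)*Z)*l + Z = ((352 + Z)*Z)*l + Z = (Z*(352 + Z))*l + Z = Z*l*(352 + Z) + Z = Z + Z*l*(352 + Z))
v - g(t(17), x(-18, 12)) = 112512 - 17²*(1 + 352*(8/13 - 18) + 17²*(8/13 - 18)) = 112512 - 289*(1 + 352*(-226/13) + 289*(-226/13)) = 112512 - 289*(1 - 79552/13 - 65314/13) = 112512 - 289*(-144853)/13 = 112512 - 1*(-41862517/13) = 112512 + 41862517/13 = 43325173/13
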